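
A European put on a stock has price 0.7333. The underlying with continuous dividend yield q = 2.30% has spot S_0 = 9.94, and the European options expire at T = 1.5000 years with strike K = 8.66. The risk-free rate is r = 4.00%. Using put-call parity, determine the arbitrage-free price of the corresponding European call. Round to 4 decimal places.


Put-call parity: C - P = S_0 * exp(-qT) - K * exp(-rT).
S_0 * exp(-qT) = 9.9400 * 0.96608834 = 9.60291810
K * exp(-rT) = 8.6600 * 0.94176453 = 8.15568086
C = P + S*exp(-qT) - K*exp(-rT)
C = 0.7333 + 9.60291810 - 8.15568086 = 2.1805

Answer: Call price = 2.1805


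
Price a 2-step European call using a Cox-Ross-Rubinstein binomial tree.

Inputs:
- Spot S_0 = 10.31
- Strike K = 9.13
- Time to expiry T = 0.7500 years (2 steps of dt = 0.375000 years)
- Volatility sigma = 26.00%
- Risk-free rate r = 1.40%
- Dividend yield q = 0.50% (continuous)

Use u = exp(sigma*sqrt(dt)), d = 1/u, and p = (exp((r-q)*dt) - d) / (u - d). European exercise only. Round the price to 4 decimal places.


Answer: Price = V(0,0) = 1.6889

Derivation:
dt = T/N = 0.375000
u = exp(sigma*sqrt(dt)) = 1.172592; d = 1/u = 0.852811
p = (exp((r-q)*dt) - d) / (u - d) = 0.470852
Discount per step: exp(-r*dt) = 0.994764
Stock lattice S(k, i) with i counting down-moves:
  k=0: S(0,0) = 10.3100
  k=1: S(1,0) = 12.0894; S(1,1) = 8.7925
  k=2: S(2,0) = 14.1760; S(2,1) = 10.3100; S(2,2) = 7.4983
Terminal payoffs V(N, i) = max(S_T - K, 0):
  V(2,0) = 5.045966; V(2,1) = 1.180000; V(2,2) = 0.000000
Backward induction: V(k, i) = exp(-r*dt) * [p * V(k+1, i) + (1-p) * V(k+1, i+1)].
  V(1,0) = exp(-r*dt) * [p*5.045966 + (1-p)*1.180000] = 2.984586
  V(1,1) = exp(-r*dt) * [p*1.180000 + (1-p)*0.000000] = 0.552696
  V(0,0) = exp(-r*dt) * [p*2.984586 + (1-p)*0.552696] = 1.688865


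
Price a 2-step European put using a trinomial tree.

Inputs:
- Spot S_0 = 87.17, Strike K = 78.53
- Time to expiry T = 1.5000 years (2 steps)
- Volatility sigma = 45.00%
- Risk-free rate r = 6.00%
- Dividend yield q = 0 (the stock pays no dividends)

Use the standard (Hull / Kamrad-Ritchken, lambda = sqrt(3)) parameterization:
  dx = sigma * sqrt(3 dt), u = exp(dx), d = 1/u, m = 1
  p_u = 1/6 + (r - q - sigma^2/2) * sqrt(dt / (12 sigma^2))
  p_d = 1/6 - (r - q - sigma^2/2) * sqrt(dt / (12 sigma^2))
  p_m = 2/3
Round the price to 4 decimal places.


dt = T/N = 0.750000; dx = sigma*sqrt(3*dt) = 0.675000
u = exp(dx) = 1.964033; d = 1/u = 0.509156
p_u = 0.143750, p_m = 0.666667, p_d = 0.189583
Discount per step: exp(-r*dt) = 0.955997
Stock lattice S(k, j) with j the centered position index:
  k=0: S(0,+0) = 87.1700
  k=1: S(1,-1) = 44.3832; S(1,+0) = 87.1700; S(1,+1) = 171.2048
  k=2: S(2,-2) = 22.5980; S(2,-1) = 44.3832; S(2,+0) = 87.1700; S(2,+1) = 171.2048; S(2,+2) = 336.2518
Terminal payoffs V(N, j) = max(K - S_T, 0):
  V(2,-2) = 55.932026; V(2,-1) = 34.146835; V(2,+0) = 0.000000; V(2,+1) = 0.000000; V(2,+2) = 0.000000
Backward induction: V(k, j) = exp(-r*dt) * [p_u * V(k+1, j+1) + p_m * V(k+1, j) + p_d * V(k+1, j-1)]
  V(1,-1) = exp(-r*dt) * [p_u*0.000000 + p_m*34.146835 + p_d*55.932026] = 31.900046
  V(1,+0) = exp(-r*dt) * [p_u*0.000000 + p_m*0.000000 + p_d*34.146835] = 6.188813
  V(1,+1) = exp(-r*dt) * [p_u*0.000000 + p_m*0.000000 + p_d*0.000000] = 0.000000
  V(0,+0) = exp(-r*dt) * [p_u*0.000000 + p_m*6.188813 + p_d*31.900046] = 9.725929

Answer: Price = V(0,0) = 9.7259


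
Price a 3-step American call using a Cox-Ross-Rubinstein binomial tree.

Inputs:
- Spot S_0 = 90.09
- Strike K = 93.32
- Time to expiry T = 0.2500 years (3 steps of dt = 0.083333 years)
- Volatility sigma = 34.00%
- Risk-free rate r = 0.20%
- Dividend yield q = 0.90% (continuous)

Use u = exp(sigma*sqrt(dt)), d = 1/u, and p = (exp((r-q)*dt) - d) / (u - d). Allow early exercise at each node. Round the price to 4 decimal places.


dt = T/N = 0.083333
u = exp(sigma*sqrt(dt)) = 1.103128; d = 1/u = 0.906513
p = (exp((r-q)*dt) - d) / (u - d) = 0.472516
Discount per step: exp(-r*dt) = 0.999833
Stock lattice S(k, i) with i counting down-moves:
  k=0: S(0,0) = 90.0900
  k=1: S(1,0) = 99.3808; S(1,1) = 81.6678
  k=2: S(2,0) = 109.6297; S(2,1) = 90.0900; S(2,2) = 74.0329
  k=3: S(3,0) = 120.9356; S(3,1) = 99.3808; S(3,2) = 81.6678; S(3,3) = 67.1118
Terminal payoffs V(N, i) = max(S_T - K, 0):
  V(3,0) = 27.615556; V(3,1) = 6.060778; V(3,2) = 0.000000; V(3,3) = 0.000000
Backward induction: V(k, i) = exp(-r*dt) * [p * V(k+1, i) + (1-p) * V(k+1, i+1)]; then take max(V_cont, immediate exercise) for American.
  V(2,0) = exp(-r*dt) * [p*27.615556 + (1-p)*6.060778] = 16.243054; exercise = 16.309693; V(2,0) = max -> 16.309693
  V(2,1) = exp(-r*dt) * [p*6.060778 + (1-p)*0.000000] = 2.863339; exercise = 0.000000; V(2,1) = max -> 2.863339
  V(2,2) = exp(-r*dt) * [p*0.000000 + (1-p)*0.000000] = 0.000000; exercise = 0.000000; V(2,2) = max -> 0.000000
  V(1,0) = exp(-r*dt) * [p*16.309693 + (1-p)*2.863339] = 9.215424; exercise = 6.060778; V(1,0) = max -> 9.215424
  V(1,1) = exp(-r*dt) * [p*2.863339 + (1-p)*0.000000] = 1.352749; exercise = 0.000000; V(1,1) = max -> 1.352749
  V(0,0) = exp(-r*dt) * [p*9.215424 + (1-p)*1.352749] = 5.067146; exercise = 0.000000; V(0,0) = max -> 5.067146

Answer: Price = V(0,0) = 5.0671


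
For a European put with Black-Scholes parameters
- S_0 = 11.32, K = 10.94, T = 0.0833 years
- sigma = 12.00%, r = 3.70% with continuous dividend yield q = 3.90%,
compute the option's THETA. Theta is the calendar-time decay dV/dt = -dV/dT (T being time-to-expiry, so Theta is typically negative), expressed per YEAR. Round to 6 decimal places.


Answer: Theta = -0.570854

Derivation:
d1 = 0.9983931589; d2 = 0.9637590717
phi(d1) = 0.2423595327; exp(-qT) = 0.9967565713; exp(-rT) = 0.9969226448
Theta = -S*exp(-qT)*phi(d1)*sigma/(2*sqrt(T)) + r*K*exp(-rT)*N(-d2) - q*S*exp(-qT)*N(-d1)
N(-d1) = 0.1590443748; N(-d2) = 0.1675833654; sqrt(T) = 0.2886173938
Term 1 = -11.3200 * 0.9967565713 * 0.2423595327 * 0.1200 / (2 * 0.2886173938) = -0.5684920431
Term 2 = 0.0370 * 10.9400 * 0.9969226448 * 0.1675833654 = 0.0676256441
Term 3 = -0.0390 * 11.3200 * 0.9967565713 * 0.1590443748 = -0.0699871735
Theta = -0.5684920431 + (0.0676256441) + (-0.0699871735) = -0.570854


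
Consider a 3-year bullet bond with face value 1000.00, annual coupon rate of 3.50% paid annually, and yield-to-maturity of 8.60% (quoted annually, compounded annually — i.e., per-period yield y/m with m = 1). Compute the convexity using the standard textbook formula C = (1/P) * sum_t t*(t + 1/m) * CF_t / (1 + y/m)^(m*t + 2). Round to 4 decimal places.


Coupon per period c = face * coupon_rate / m = 35.000000
Periods per year m = 1; per-period yield y/m = 0.086000
Number of cashflows N = 3
Cashflows (t years, CF_t, discount factor 1/(1+y/m)^(m*t), PV):
  t = 1.0000: CF_t = 35.000000, DF = 0.920810, PV = 32.228361
  t = 2.0000: CF_t = 35.000000, DF = 0.847892, PV = 29.676207
  t = 3.0000: CF_t = 1035.000000, DF = 0.780747, PV = 808.073517
Price P = sum_t PV_t = 869.978085
Convexity numerator sum_t t*(t + 1/m) * CF_t / (1+y/m)^(m*t + 2):
  t = 1.0000: term = 54.652315
  t = 2.0000: term = 150.973246
  t = 3.0000: term = 8221.905287
Convexity = (1/P) * sum = 8427.530849 / 869.978085 = 9.687061

Answer: Convexity = 9.6871


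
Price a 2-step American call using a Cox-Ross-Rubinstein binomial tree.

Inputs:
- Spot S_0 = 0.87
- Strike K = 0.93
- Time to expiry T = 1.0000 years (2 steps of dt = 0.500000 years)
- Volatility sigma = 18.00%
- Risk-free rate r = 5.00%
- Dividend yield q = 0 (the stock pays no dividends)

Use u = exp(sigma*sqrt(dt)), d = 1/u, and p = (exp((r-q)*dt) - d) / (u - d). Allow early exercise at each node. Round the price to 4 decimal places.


dt = T/N = 0.500000
u = exp(sigma*sqrt(dt)) = 1.135734; d = 1/u = 0.880488
p = (exp((r-q)*dt) - d) / (u - d) = 0.567402
Discount per step: exp(-r*dt) = 0.975310
Stock lattice S(k, i) with i counting down-moves:
  k=0: S(0,0) = 0.8700
  k=1: S(1,0) = 0.9881; S(1,1) = 0.7660
  k=2: S(2,0) = 1.1222; S(2,1) = 0.8700; S(2,2) = 0.6745
Terminal payoffs V(N, i) = max(S_T - K, 0):
  V(2,0) = 0.192206; V(2,1) = 0.000000; V(2,2) = 0.000000
Backward induction: V(k, i) = exp(-r*dt) * [p * V(k+1, i) + (1-p) * V(k+1, i+1)]; then take max(V_cont, immediate exercise) for American.
  V(1,0) = exp(-r*dt) * [p*0.192206 + (1-p)*0.000000] = 0.106365; exercise = 0.058089; V(1,0) = max -> 0.106365
  V(1,1) = exp(-r*dt) * [p*0.000000 + (1-p)*0.000000] = 0.000000; exercise = 0.000000; V(1,1) = max -> 0.000000
  V(0,0) = exp(-r*dt) * [p*0.106365 + (1-p)*0.000000] = 0.058862; exercise = 0.000000; V(0,0) = max -> 0.058862

Answer: Price = V(0,0) = 0.0589


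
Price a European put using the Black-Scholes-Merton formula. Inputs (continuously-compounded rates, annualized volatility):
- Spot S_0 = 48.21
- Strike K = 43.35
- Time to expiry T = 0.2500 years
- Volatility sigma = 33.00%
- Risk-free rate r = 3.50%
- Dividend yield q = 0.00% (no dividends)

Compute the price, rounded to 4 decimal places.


d1 = (ln(S/K) + (r - q + 0.5*sigma^2) * T) / (sigma * sqrt(T)) = 0.77952888
d2 = d1 - sigma * sqrt(T) = 0.61452888
exp(-rT) = 0.99128817; exp(-qT) = 1.00000000
P = K * exp(-rT) * N(-d2) - S_0 * exp(-qT) * N(-d1)
N(-d1) = 0.21783412; N(-d2) = 0.26943295
P = 43.3500 * 0.99128817 * 0.26943295 - 48.2100 * 1.00000000 * 0.21783412 = 1.0764

Answer: Price = 1.0764


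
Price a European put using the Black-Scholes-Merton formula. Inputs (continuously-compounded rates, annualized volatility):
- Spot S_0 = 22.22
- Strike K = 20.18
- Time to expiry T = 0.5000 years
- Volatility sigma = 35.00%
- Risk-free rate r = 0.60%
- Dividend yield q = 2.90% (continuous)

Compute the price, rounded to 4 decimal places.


Answer: Price = 1.2984

Derivation:
d1 = (ln(S/K) + (r - q + 0.5*sigma^2) * T) / (sigma * sqrt(T)) = 0.46639054
d2 = d1 - sigma * sqrt(T) = 0.21890316
exp(-rT) = 0.99700450; exp(-qT) = 0.98560462
P = K * exp(-rT) * N(-d2) - S_0 * exp(-qT) * N(-d1)
N(-d1) = 0.32046799; N(-d2) = 0.41336274
P = 20.1800 * 0.99700450 * 0.41336274 - 22.2200 * 0.98560462 * 0.32046799 = 1.2984


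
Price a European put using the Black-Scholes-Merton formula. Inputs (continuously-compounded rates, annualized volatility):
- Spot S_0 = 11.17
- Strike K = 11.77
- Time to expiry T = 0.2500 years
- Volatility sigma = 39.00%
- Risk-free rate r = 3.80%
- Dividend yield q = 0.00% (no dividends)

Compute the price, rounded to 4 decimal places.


d1 = (ln(S/K) + (r - q + 0.5*sigma^2) * T) / (sigma * sqrt(T)) = -0.12210158
d2 = d1 - sigma * sqrt(T) = -0.31710158
exp(-rT) = 0.99054498; exp(-qT) = 1.00000000
P = K * exp(-rT) * N(-d2) - S_0 * exp(-qT) * N(-d1)
N(-d1) = 0.54859071; N(-d2) = 0.62441674
P = 11.7700 * 0.99054498 * 0.62441674 - 11.1700 * 1.00000000 * 0.54859071 = 1.1521

Answer: Price = 1.1521


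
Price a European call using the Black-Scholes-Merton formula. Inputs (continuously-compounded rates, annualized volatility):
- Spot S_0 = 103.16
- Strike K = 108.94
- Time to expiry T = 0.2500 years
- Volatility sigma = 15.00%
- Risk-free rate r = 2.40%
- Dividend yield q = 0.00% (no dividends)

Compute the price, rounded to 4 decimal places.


Answer: Price = 1.2375

Derivation:
d1 = (ln(S/K) + (r - q + 0.5*sigma^2) * T) / (sigma * sqrt(T)) = -0.60938121
d2 = d1 - sigma * sqrt(T) = -0.68438121
exp(-rT) = 0.99401796; exp(-qT) = 1.00000000
C = S_0 * exp(-qT) * N(d1) - K * exp(-rT) * N(d2)
N(d1) = 0.27113589; N(d2) = 0.24686724
C = 103.1600 * 1.00000000 * 0.27113589 - 108.9400 * 0.99401796 * 0.24686724 = 1.2375


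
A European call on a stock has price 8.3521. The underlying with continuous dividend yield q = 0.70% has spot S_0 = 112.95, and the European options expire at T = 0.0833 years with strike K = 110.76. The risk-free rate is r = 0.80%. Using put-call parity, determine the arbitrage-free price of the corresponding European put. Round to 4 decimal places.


Put-call parity: C - P = S_0 * exp(-qT) - K * exp(-rT).
S_0 * exp(-qT) = 112.9500 * 0.99941707 = 112.88415805
K * exp(-rT) = 110.7600 * 0.99933382 = 110.68621412
P = C - S*exp(-qT) + K*exp(-rT)
P = 8.3521 - 112.88415805 + 110.68621412 = 6.1542

Answer: Put price = 6.1542


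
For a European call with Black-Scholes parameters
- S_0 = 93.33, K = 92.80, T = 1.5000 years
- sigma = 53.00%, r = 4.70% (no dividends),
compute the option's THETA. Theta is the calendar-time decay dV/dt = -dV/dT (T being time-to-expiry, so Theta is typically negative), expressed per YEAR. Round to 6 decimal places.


Answer: Theta = -9.005469

Derivation:
d1 = 0.4419402667; d2 = -0.2071745152
phi(d1) = 0.3618251724; exp(-qT) = 1.0000000000; exp(-rT) = 0.9319277395
Theta = -S*exp(-qT)*phi(d1)*sigma/(2*sqrt(T)) - r*K*exp(-rT)*N(d2) + q*S*exp(-qT)*N(d1)
N(d1) = 0.6707337843; N(d2) = 0.4179367847; sqrt(T) = 1.2247448714
Term 1 = -93.3300 * 1.0000000000 * 0.3618251724 * 0.5300 / (2 * 1.2247448714) = -7.3066833706
Term 2 = -0.0470 * 92.8000 * 0.9319277395 * 0.4179367847 = -1.6987859890
Term 3 = 0 (no dividend yield, q = 0)
Theta = -7.3066833706 + (-1.6987859890) + (0.0000000000) = -9.005469


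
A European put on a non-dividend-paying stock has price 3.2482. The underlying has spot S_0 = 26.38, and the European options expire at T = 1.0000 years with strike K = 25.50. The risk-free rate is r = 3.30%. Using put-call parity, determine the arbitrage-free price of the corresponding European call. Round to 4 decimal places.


Put-call parity: C - P = S_0 * exp(-qT) - K * exp(-rT).
S_0 * exp(-qT) = 26.3800 * 1.00000000 = 26.38000000
K * exp(-rT) = 25.5000 * 0.96753856 = 24.67223327
C = P + S*exp(-qT) - K*exp(-rT)
C = 3.2482 + 26.38000000 - 24.67223327 = 4.9560

Answer: Call price = 4.9560


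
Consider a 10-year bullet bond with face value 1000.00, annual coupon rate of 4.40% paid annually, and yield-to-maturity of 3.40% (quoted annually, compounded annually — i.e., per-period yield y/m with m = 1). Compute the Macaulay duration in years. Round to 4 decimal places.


Coupon per period c = face * coupon_rate / m = 44.000000
Periods per year m = 1; per-period yield y/m = 0.034000
Number of cashflows N = 10
Cashflows (t years, CF_t, discount factor 1/(1+y/m)^(m*t), PV):
  t = 1.0000: CF_t = 44.000000, DF = 0.967118, PV = 42.553191
  t = 2.0000: CF_t = 44.000000, DF = 0.935317, PV = 41.153957
  t = 3.0000: CF_t = 44.000000, DF = 0.904562, PV = 39.800732
  t = 4.0000: CF_t = 44.000000, DF = 0.874818, PV = 38.492004
  t = 5.0000: CF_t = 44.000000, DF = 0.846052, PV = 37.226309
  t = 6.0000: CF_t = 44.000000, DF = 0.818233, PV = 36.002233
  t = 7.0000: CF_t = 44.000000, DF = 0.791327, PV = 34.818408
  t = 8.0000: CF_t = 44.000000, DF = 0.765307, PV = 33.673508
  t = 9.0000: CF_t = 44.000000, DF = 0.740142, PV = 32.566256
  t = 10.0000: CF_t = 1044.000000, DF = 0.715805, PV = 747.300222
Price P = sum_t PV_t = 1083.586821
Macaulay numerator sum_t t * PV_t:
  t * PV_t at t = 1.0000: 42.553191
  t * PV_t at t = 2.0000: 82.307914
  t * PV_t at t = 3.0000: 119.402196
  t * PV_t at t = 4.0000: 153.968016
  t * PV_t at t = 5.0000: 186.131547
  t * PV_t at t = 6.0000: 216.013401
  t * PV_t at t = 7.0000: 243.728853
  t * PV_t at t = 8.0000: 269.388067
  t * PV_t at t = 9.0000: 293.096301
  t * PV_t at t = 10.0000: 7473.002217
Macaulay duration D = (sum_t t * PV_t) / P = 9079.591703 / 1083.586821 = 8.379201

Answer: Macaulay duration = 8.3792 years


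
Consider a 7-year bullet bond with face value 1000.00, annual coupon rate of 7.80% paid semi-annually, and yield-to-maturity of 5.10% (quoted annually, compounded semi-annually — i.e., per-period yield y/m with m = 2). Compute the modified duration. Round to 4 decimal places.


Answer: Modified duration = 5.5035

Derivation:
Coupon per period c = face * coupon_rate / m = 39.000000
Periods per year m = 2; per-period yield y/m = 0.025500
Number of cashflows N = 14
Cashflows (t years, CF_t, discount factor 1/(1+y/m)^(m*t), PV):
  t = 0.5000: CF_t = 39.000000, DF = 0.975134, PV = 38.030229
  t = 1.0000: CF_t = 39.000000, DF = 0.950886, PV = 37.084573
  t = 1.5000: CF_t = 39.000000, DF = 0.927242, PV = 36.162431
  t = 2.0000: CF_t = 39.000000, DF = 0.904185, PV = 35.263219
  t = 2.5000: CF_t = 39.000000, DF = 0.881702, PV = 34.386366
  t = 3.0000: CF_t = 39.000000, DF = 0.859777, PV = 33.531318
  t = 3.5000: CF_t = 39.000000, DF = 0.838398, PV = 32.697531
  t = 4.0000: CF_t = 39.000000, DF = 0.817551, PV = 31.884476
  t = 4.5000: CF_t = 39.000000, DF = 0.797222, PV = 31.091640
  t = 5.0000: CF_t = 39.000000, DF = 0.777398, PV = 30.318517
  t = 5.5000: CF_t = 39.000000, DF = 0.758067, PV = 29.564620
  t = 6.0000: CF_t = 39.000000, DF = 0.739217, PV = 28.829468
  t = 6.5000: CF_t = 39.000000, DF = 0.720836, PV = 28.112597
  t = 7.0000: CF_t = 1039.000000, DF = 0.702912, PV = 730.325125
Price P = sum_t PV_t = 1157.282108
First compute Macaulay numerator sum_t t * PV_t:
  t * PV_t at t = 0.5000: 19.015115
  t * PV_t at t = 1.0000: 37.084573
  t * PV_t at t = 1.5000: 54.243646
  t * PV_t at t = 2.0000: 70.526437
  t * PV_t at t = 2.5000: 85.965915
  t * PV_t at t = 3.0000: 100.593953
  t * PV_t at t = 3.5000: 114.441357
  t * PV_t at t = 4.0000: 127.537906
  t * PV_t at t = 4.5000: 139.912378
  t * PV_t at t = 5.0000: 151.592587
  t * PV_t at t = 5.5000: 162.605408
  t * PV_t at t = 6.0000: 172.976809
  t * PV_t at t = 6.5000: 182.731880
  t * PV_t at t = 7.0000: 5112.275875
Macaulay duration D = 6531.503837 / 1157.282108 = 5.643830
Modified duration = D / (1 + y/m) = 5.643830 / (1 + 0.025500) = 5.503491


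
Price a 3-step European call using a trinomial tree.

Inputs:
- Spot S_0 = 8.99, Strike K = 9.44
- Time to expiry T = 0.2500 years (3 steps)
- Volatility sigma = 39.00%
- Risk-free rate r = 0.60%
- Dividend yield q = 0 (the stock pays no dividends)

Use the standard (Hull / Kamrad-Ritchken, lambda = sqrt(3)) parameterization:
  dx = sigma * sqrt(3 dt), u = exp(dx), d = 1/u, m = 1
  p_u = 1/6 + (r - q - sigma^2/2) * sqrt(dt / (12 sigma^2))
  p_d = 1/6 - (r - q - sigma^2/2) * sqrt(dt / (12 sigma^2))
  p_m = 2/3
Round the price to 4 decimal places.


dt = T/N = 0.083333; dx = sigma*sqrt(3*dt) = 0.195000
u = exp(dx) = 1.215311; d = 1/u = 0.822835
p_u = 0.151699, p_m = 0.666667, p_d = 0.181635
Discount per step: exp(-r*dt) = 0.999500
Stock lattice S(k, j) with j the centered position index:
  k=0: S(0,+0) = 8.9900
  k=1: S(1,-1) = 7.3973; S(1,+0) = 8.9900; S(1,+1) = 10.9256
  k=2: S(2,-2) = 6.0867; S(2,-1) = 7.3973; S(2,+0) = 8.9900; S(2,+1) = 10.9256; S(2,+2) = 13.2781
  k=3: S(3,-3) = 5.0084; S(3,-2) = 6.0867; S(3,-1) = 7.3973; S(3,+0) = 8.9900; S(3,+1) = 10.9256; S(3,+2) = 13.2781; S(3,+3) = 16.1370
Terminal payoffs V(N, j) = max(S_T - K, 0):
  V(3,-3) = 0.000000; V(3,-2) = 0.000000; V(3,-1) = 0.000000; V(3,+0) = 0.000000; V(3,+1) = 1.485646; V(3,+2) = 3.838057; V(3,+3) = 6.696969
Backward induction: V(k, j) = exp(-r*dt) * [p_u * V(k+1, j+1) + p_m * V(k+1, j) + p_d * V(k+1, j-1)]
  V(2,-2) = exp(-r*dt) * [p_u*0.000000 + p_m*0.000000 + p_d*0.000000] = 0.000000
  V(2,-1) = exp(-r*dt) * [p_u*0.000000 + p_m*0.000000 + p_d*0.000000] = 0.000000
  V(2,+0) = exp(-r*dt) * [p_u*1.485646 + p_m*0.000000 + p_d*0.000000] = 0.225258
  V(2,+1) = exp(-r*dt) * [p_u*3.838057 + p_m*1.485646 + p_d*0.000000] = 1.571873
  V(2,+2) = exp(-r*dt) * [p_u*6.696969 + p_m*3.838057 + p_d*1.485646] = 3.842549
  V(1,-1) = exp(-r*dt) * [p_u*0.225258 + p_m*0.000000 + p_d*0.000000] = 0.034154
  V(1,+0) = exp(-r*dt) * [p_u*1.571873 + p_m*0.225258 + p_d*0.000000] = 0.388429
  V(1,+1) = exp(-r*dt) * [p_u*3.842549 + p_m*1.571873 + p_d*0.225258] = 1.670904
  V(0,+0) = exp(-r*dt) * [p_u*1.670904 + p_m*0.388429 + p_d*0.034154] = 0.518371

Answer: Price = V(0,0) = 0.5184


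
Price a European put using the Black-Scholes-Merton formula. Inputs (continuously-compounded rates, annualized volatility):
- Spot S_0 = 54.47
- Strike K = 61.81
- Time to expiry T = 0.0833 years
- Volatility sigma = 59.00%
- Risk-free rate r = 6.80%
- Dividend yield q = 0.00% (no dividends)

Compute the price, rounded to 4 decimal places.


d1 = (ln(S/K) + (r - q + 0.5*sigma^2) * T) / (sigma * sqrt(T)) = -0.62397021
d2 = d1 - sigma * sqrt(T) = -0.79425447
exp(-rT) = 0.99435161; exp(-qT) = 1.00000000
P = K * exp(-rT) * N(-d2) - S_0 * exp(-qT) * N(-d1)
N(-d1) = 0.73367643; N(-d2) = 0.78647635
P = 61.8100 * 0.99435161 * 0.78647635 - 54.4700 * 1.00000000 * 0.73367643 = 8.3742

Answer: Price = 8.3742


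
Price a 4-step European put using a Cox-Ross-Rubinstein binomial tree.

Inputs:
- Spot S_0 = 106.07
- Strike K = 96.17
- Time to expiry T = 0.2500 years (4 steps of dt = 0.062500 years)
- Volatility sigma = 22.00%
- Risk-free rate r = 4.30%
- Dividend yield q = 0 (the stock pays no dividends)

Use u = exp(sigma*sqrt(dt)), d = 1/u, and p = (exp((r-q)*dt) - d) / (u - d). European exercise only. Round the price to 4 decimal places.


dt = T/N = 0.062500
u = exp(sigma*sqrt(dt)) = 1.056541; d = 1/u = 0.946485
p = (exp((r-q)*dt) - d) / (u - d) = 0.510706
Discount per step: exp(-r*dt) = 0.997316
Stock lattice S(k, i) with i counting down-moves:
  k=0: S(0,0) = 106.0700
  k=1: S(1,0) = 112.0673; S(1,1) = 100.3937
  k=2: S(2,0) = 118.4036; S(2,1) = 106.0700; S(2,2) = 95.0211
  k=3: S(3,0) = 125.0982; S(3,1) = 112.0673; S(3,2) = 100.3937; S(3,3) = 89.9361
  k=4: S(4,0) = 132.1714; S(4,1) = 118.4036; S(4,2) = 106.0700; S(4,3) = 95.0211; S(4,4) = 85.1232
Terminal payoffs V(N, i) = max(K - S_T, 0):
  V(4,0) = 0.000000; V(4,1) = 0.000000; V(4,2) = 0.000000; V(4,3) = 1.148873; V(4,4) = 11.046831
Backward induction: V(k, i) = exp(-r*dt) * [p * V(k+1, i) + (1-p) * V(k+1, i+1)].
  V(3,0) = exp(-r*dt) * [p*0.000000 + (1-p)*0.000000] = 0.000000
  V(3,1) = exp(-r*dt) * [p*0.000000 + (1-p)*0.000000] = 0.000000
  V(3,2) = exp(-r*dt) * [p*0.000000 + (1-p)*1.148873] = 0.560628
  V(3,3) = exp(-r*dt) * [p*1.148873 + (1-p)*11.046831] = 5.975805
  V(2,0) = exp(-r*dt) * [p*0.000000 + (1-p)*0.000000] = 0.000000
  V(2,1) = exp(-r*dt) * [p*0.000000 + (1-p)*0.560628] = 0.273576
  V(2,2) = exp(-r*dt) * [p*0.560628 + (1-p)*5.975805] = 3.201627
  V(1,0) = exp(-r*dt) * [p*0.000000 + (1-p)*0.273576] = 0.133500
  V(1,1) = exp(-r*dt) * [p*0.273576 + (1-p)*3.201627] = 1.701675
  V(0,0) = exp(-r*dt) * [p*0.133500 + (1-p)*1.701675] = 0.898381

Answer: Price = V(0,0) = 0.8984


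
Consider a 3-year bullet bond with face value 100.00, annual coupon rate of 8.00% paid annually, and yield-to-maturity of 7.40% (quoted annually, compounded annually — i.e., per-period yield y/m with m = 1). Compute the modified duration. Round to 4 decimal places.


Answer: Modified duration = 2.5931

Derivation:
Coupon per period c = face * coupon_rate / m = 8.000000
Periods per year m = 1; per-period yield y/m = 0.074000
Number of cashflows N = 3
Cashflows (t years, CF_t, discount factor 1/(1+y/m)^(m*t), PV):
  t = 1.0000: CF_t = 8.000000, DF = 0.931099, PV = 7.448790
  t = 2.0000: CF_t = 8.000000, DF = 0.866945, PV = 6.935558
  t = 3.0000: CF_t = 108.000000, DF = 0.807211, PV = 87.178805
Price P = sum_t PV_t = 101.563153
First compute Macaulay numerator sum_t t * PV_t:
  t * PV_t at t = 1.0000: 7.448790
  t * PV_t at t = 2.0000: 13.871117
  t * PV_t at t = 3.0000: 261.536415
Macaulay duration D = 282.856321 / 101.563153 = 2.785029
Modified duration = D / (1 + y/m) = 2.785029 / (1 + 0.074000) = 2.593137


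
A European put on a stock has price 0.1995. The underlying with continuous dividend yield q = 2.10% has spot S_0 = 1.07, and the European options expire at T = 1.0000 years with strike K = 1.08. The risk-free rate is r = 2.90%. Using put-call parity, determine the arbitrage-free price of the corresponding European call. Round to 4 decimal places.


Put-call parity: C - P = S_0 * exp(-qT) - K * exp(-rT).
S_0 * exp(-qT) = 1.0700 * 0.97921896 = 1.04776429
K * exp(-rT) = 1.0800 * 0.97141646 = 1.04912978
C = P + S*exp(-qT) - K*exp(-rT)
C = 0.1995 + 1.04776429 - 1.04912978 = 0.1981

Answer: Call price = 0.1981


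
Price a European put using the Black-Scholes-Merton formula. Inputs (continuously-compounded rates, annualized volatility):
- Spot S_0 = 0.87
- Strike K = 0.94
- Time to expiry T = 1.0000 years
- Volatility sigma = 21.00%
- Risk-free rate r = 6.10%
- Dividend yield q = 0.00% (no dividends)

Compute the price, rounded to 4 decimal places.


Answer: Price = 0.0808

Derivation:
d1 = (ln(S/K) + (r - q + 0.5*sigma^2) * T) / (sigma * sqrt(T)) = 0.02696827
d2 = d1 - sigma * sqrt(T) = -0.18303173
exp(-rT) = 0.94082324; exp(-qT) = 1.00000000
P = K * exp(-rT) * N(-d2) - S_0 * exp(-qT) * N(-d1)
N(-d1) = 0.48924252; N(-d2) = 0.57261344
P = 0.9400 * 0.94082324 * 0.57261344 - 0.8700 * 1.00000000 * 0.48924252 = 0.0808


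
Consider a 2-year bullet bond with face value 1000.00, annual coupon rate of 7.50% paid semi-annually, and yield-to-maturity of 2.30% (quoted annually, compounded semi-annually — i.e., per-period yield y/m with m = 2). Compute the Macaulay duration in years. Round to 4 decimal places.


Answer: Macaulay duration = 1.8998 years

Derivation:
Coupon per period c = face * coupon_rate / m = 37.500000
Periods per year m = 2; per-period yield y/m = 0.011500
Number of cashflows N = 4
Cashflows (t years, CF_t, discount factor 1/(1+y/m)^(m*t), PV):
  t = 0.5000: CF_t = 37.500000, DF = 0.988631, PV = 37.073653
  t = 1.0000: CF_t = 37.500000, DF = 0.977391, PV = 36.652153
  t = 1.5000: CF_t = 37.500000, DF = 0.966279, PV = 36.235446
  t = 2.0000: CF_t = 1037.500000, DF = 0.955293, PV = 991.116159
Price P = sum_t PV_t = 1101.077411
Macaulay numerator sum_t t * PV_t:
  t * PV_t at t = 0.5000: 18.536826
  t * PV_t at t = 1.0000: 36.652153
  t * PV_t at t = 1.5000: 54.353168
  t * PV_t at t = 2.0000: 1982.232318
Macaulay duration D = (sum_t t * PV_t) / P = 2091.774467 / 1101.077411 = 1.899752


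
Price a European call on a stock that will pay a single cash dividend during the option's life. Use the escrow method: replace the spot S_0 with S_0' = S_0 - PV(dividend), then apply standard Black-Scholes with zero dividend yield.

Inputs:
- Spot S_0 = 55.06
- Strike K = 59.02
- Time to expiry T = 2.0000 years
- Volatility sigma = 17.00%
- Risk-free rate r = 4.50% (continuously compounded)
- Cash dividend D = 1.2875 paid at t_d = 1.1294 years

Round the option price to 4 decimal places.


Answer: Price = 5.1043

Derivation:
PV(D) = D * exp(-r * t_d) = 1.2875 * 0.95044688 = 1.22370036
S_0' = S_0 - PV(D) = 55.0600 - 1.22370036 = 53.83629964
d1 = (ln(S_0'/K) + (r + sigma^2/2)*T) / (sigma*sqrt(T)) = 0.11218700
d2 = d1 - sigma*sqrt(T) = -0.12822930
exp(-rT) = 0.91393119
N(d1) = 0.54466243; N(d2) = 0.44898376
C = S_0' * N(d1) - K * exp(-rT) * N(d2) = 53.83629964 * 0.54466243 - 59.0200 * 0.91393119 * 0.44898376 = 5.1043


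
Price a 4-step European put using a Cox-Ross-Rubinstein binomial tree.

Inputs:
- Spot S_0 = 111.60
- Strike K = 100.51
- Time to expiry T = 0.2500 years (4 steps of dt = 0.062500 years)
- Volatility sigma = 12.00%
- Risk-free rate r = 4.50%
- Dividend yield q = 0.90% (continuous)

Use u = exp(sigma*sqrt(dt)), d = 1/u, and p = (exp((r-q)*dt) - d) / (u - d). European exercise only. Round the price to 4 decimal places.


Answer: Price = V(0,0) = 0.0738

Derivation:
dt = T/N = 0.062500
u = exp(sigma*sqrt(dt)) = 1.030455; d = 1/u = 0.970446
p = (exp((r-q)*dt) - d) / (u - d) = 0.530037
Discount per step: exp(-r*dt) = 0.997191
Stock lattice S(k, i) with i counting down-moves:
  k=0: S(0,0) = 111.6000
  k=1: S(1,0) = 114.9987; S(1,1) = 108.3017
  k=2: S(2,0) = 118.5010; S(2,1) = 111.6000; S(2,2) = 105.1009
  k=3: S(3,0) = 122.1099; S(3,1) = 114.9987; S(3,2) = 108.3017; S(3,3) = 101.9947
  k=4: S(4,0) = 125.8286; S(4,1) = 118.5010; S(4,2) = 111.6000; S(4,3) = 105.1009; S(4,4) = 98.9803
Terminal payoffs V(N, i) = max(K - S_T, 0):
  V(4,0) = 0.000000; V(4,1) = 0.000000; V(4,2) = 0.000000; V(4,3) = 0.000000; V(4,4) = 1.529679
Backward induction: V(k, i) = exp(-r*dt) * [p * V(k+1, i) + (1-p) * V(k+1, i+1)].
  V(3,0) = exp(-r*dt) * [p*0.000000 + (1-p)*0.000000] = 0.000000
  V(3,1) = exp(-r*dt) * [p*0.000000 + (1-p)*0.000000] = 0.000000
  V(3,2) = exp(-r*dt) * [p*0.000000 + (1-p)*0.000000] = 0.000000
  V(3,3) = exp(-r*dt) * [p*0.000000 + (1-p)*1.529679] = 0.716873
  V(2,0) = exp(-r*dt) * [p*0.000000 + (1-p)*0.000000] = 0.000000
  V(2,1) = exp(-r*dt) * [p*0.000000 + (1-p)*0.000000] = 0.000000
  V(2,2) = exp(-r*dt) * [p*0.000000 + (1-p)*0.716873] = 0.335958
  V(1,0) = exp(-r*dt) * [p*0.000000 + (1-p)*0.000000] = 0.000000
  V(1,1) = exp(-r*dt) * [p*0.000000 + (1-p)*0.335958] = 0.157444
  V(0,0) = exp(-r*dt) * [p*0.000000 + (1-p)*0.157444] = 0.073785


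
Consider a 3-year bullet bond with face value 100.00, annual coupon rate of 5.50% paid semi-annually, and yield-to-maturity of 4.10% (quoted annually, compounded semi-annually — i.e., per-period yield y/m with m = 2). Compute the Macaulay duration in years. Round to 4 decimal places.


Answer: Macaulay duration = 2.8106 years

Derivation:
Coupon per period c = face * coupon_rate / m = 2.750000
Periods per year m = 2; per-period yield y/m = 0.020500
Number of cashflows N = 6
Cashflows (t years, CF_t, discount factor 1/(1+y/m)^(m*t), PV):
  t = 0.5000: CF_t = 2.750000, DF = 0.979912, PV = 2.694757
  t = 1.0000: CF_t = 2.750000, DF = 0.960227, PV = 2.640625
  t = 1.5000: CF_t = 2.750000, DF = 0.940938, PV = 2.587579
  t = 2.0000: CF_t = 2.750000, DF = 0.922036, PV = 2.535600
  t = 2.5000: CF_t = 2.750000, DF = 0.903514, PV = 2.484664
  t = 3.0000: CF_t = 102.750000, DF = 0.885364, PV = 90.971169
Price P = sum_t PV_t = 103.914394
Macaulay numerator sum_t t * PV_t:
  t * PV_t at t = 0.5000: 1.347379
  t * PV_t at t = 1.0000: 2.640625
  t * PV_t at t = 1.5000: 3.881369
  t * PV_t at t = 2.0000: 5.071199
  t * PV_t at t = 2.5000: 6.211660
  t * PV_t at t = 3.0000: 272.913507
Macaulay duration D = (sum_t t * PV_t) / P = 292.065739 / 103.914394 = 2.810638


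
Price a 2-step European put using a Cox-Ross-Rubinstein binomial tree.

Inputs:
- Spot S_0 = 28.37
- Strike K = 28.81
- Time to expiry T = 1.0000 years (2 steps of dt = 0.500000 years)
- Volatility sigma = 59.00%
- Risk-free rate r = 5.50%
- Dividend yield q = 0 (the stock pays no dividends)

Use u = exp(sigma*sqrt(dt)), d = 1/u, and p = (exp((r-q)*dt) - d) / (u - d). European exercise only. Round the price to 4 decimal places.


dt = T/N = 0.500000
u = exp(sigma*sqrt(dt)) = 1.517695; d = 1/u = 0.658894
p = (exp((r-q)*dt) - d) / (u - d) = 0.429654
Discount per step: exp(-r*dt) = 0.972875
Stock lattice S(k, i) with i counting down-moves:
  k=0: S(0,0) = 28.3700
  k=1: S(1,0) = 43.0570; S(1,1) = 18.6928
  k=2: S(2,0) = 65.3474; S(2,1) = 28.3700; S(2,2) = 12.3166
Terminal payoffs V(N, i) = max(K - S_T, 0):
  V(2,0) = 0.000000; V(2,1) = 0.440000; V(2,2) = 16.493421
Backward induction: V(k, i) = exp(-r*dt) * [p * V(k+1, i) + (1-p) * V(k+1, i+1)].
  V(1,0) = exp(-r*dt) * [p*0.000000 + (1-p)*0.440000] = 0.244145
  V(1,1) = exp(-r*dt) * [p*0.440000 + (1-p)*16.493421] = 9.335704
  V(0,0) = exp(-r*dt) * [p*0.244145 + (1-p)*9.335704] = 5.282200

Answer: Price = V(0,0) = 5.2822


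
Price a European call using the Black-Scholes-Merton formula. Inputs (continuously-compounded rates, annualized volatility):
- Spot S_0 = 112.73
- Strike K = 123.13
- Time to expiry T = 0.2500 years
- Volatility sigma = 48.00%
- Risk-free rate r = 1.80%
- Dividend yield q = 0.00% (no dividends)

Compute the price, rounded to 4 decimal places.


Answer: Price = 6.9879

Derivation:
d1 = (ln(S/K) + (r - q + 0.5*sigma^2) * T) / (sigma * sqrt(T)) = -0.22893804
d2 = d1 - sigma * sqrt(T) = -0.46893804
exp(-rT) = 0.99551011; exp(-qT) = 1.00000000
C = S_0 * exp(-qT) * N(d1) - K * exp(-rT) * N(d2)
N(d1) = 0.40945854; N(d2) = 0.31955696
C = 112.7300 * 1.00000000 * 0.40945854 - 123.1300 * 0.99551011 * 0.31955696 = 6.9879


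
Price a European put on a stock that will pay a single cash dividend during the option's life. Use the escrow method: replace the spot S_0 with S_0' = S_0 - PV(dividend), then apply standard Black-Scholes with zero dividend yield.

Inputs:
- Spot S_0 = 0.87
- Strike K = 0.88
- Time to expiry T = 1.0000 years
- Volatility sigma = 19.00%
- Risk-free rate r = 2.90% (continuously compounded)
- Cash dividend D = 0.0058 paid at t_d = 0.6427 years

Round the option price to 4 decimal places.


Answer: Price = 0.0604

Derivation:
PV(D) = D * exp(-r * t_d) = 0.0058 * 0.98153432 = 0.00569290
S_0' = S_0 - PV(D) = 0.8700 - 0.00569290 = 0.86430710
d1 = (ln(S_0'/K) + (r + sigma^2/2)*T) / (sigma*sqrt(T)) = 0.15292757
d2 = d1 - sigma*sqrt(T) = -0.03707243
exp(-rT) = 0.97141646
N(-d1) = 0.43922770; N(-d2) = 0.51478637
P = K * exp(-rT) * N(-d2) - S_0' * N(-d1) = 0.8800 * 0.97141646 * 0.51478637 - 0.86430710 * 0.43922770 = 0.0604


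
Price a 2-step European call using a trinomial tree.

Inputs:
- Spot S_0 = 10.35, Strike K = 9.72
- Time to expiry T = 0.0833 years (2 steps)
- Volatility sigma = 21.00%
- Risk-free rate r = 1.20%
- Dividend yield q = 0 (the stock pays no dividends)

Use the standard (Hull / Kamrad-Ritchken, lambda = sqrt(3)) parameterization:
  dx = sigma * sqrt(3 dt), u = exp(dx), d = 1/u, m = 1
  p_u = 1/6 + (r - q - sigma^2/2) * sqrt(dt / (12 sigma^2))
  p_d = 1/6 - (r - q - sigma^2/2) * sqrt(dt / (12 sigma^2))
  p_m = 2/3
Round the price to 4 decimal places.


Answer: Price = V(0,0) = 0.6875

Derivation:
dt = T/N = 0.041650; dx = sigma*sqrt(3*dt) = 0.074231
u = exp(dx) = 1.077056; d = 1/u = 0.928457
p_u = 0.163847, p_m = 0.666667, p_d = 0.169486
Discount per step: exp(-r*dt) = 0.999500
Stock lattice S(k, j) with j the centered position index:
  k=0: S(0,+0) = 10.3500
  k=1: S(1,-1) = 9.6095; S(1,+0) = 10.3500; S(1,+1) = 11.1475
  k=2: S(2,-2) = 8.9220; S(2,-1) = 9.6095; S(2,+0) = 10.3500; S(2,+1) = 11.1475; S(2,+2) = 12.0065
Terminal payoffs V(N, j) = max(S_T - K, 0):
  V(2,-2) = 0.000000; V(2,-1) = 0.000000; V(2,+0) = 0.630000; V(2,+1) = 1.427529; V(2,+2) = 2.286513
Backward induction: V(k, j) = exp(-r*dt) * [p_u * V(k+1, j+1) + p_m * V(k+1, j) + p_d * V(k+1, j-1)]
  V(1,-1) = exp(-r*dt) * [p_u*0.630000 + p_m*0.000000 + p_d*0.000000] = 0.103172
  V(1,+0) = exp(-r*dt) * [p_u*1.427529 + p_m*0.630000 + p_d*0.000000] = 0.653570
  V(1,+1) = exp(-r*dt) * [p_u*2.286513 + p_m*1.427529 + p_d*0.630000] = 1.432385
  V(0,+0) = exp(-r*dt) * [p_u*1.432385 + p_m*0.653570 + p_d*0.103172] = 0.687548


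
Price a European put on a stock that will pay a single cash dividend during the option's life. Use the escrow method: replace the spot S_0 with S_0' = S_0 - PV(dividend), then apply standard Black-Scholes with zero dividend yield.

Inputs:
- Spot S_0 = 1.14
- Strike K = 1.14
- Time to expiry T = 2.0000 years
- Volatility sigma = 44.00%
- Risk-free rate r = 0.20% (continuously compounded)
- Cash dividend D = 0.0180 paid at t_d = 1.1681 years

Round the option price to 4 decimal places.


PV(D) = D * exp(-r * t_d) = 0.0180 * 0.99766653 = 0.01795800
S_0' = S_0 - PV(D) = 1.1400 - 0.01795800 = 1.12204200
d1 = (ln(S_0'/K) + (r + sigma^2/2)*T) / (sigma*sqrt(T)) = 0.29203828
d2 = d1 - sigma*sqrt(T) = -0.33021569
exp(-rT) = 0.99600799
N(-d1) = 0.38512868; N(-d2) = 0.62938150
P = K * exp(-rT) * N(-d2) - S_0' * N(-d1) = 1.1400 * 0.99600799 * 0.62938150 - 1.12204200 * 0.38512868 = 0.2825

Answer: Price = 0.2825


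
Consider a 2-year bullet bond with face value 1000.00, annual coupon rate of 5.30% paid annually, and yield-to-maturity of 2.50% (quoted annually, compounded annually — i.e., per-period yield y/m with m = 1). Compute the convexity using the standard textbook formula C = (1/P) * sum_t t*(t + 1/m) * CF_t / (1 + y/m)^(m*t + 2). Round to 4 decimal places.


Answer: Convexity = 5.5241

Derivation:
Coupon per period c = face * coupon_rate / m = 53.000000
Periods per year m = 1; per-period yield y/m = 0.025000
Number of cashflows N = 2
Cashflows (t years, CF_t, discount factor 1/(1+y/m)^(m*t), PV):
  t = 1.0000: CF_t = 53.000000, DF = 0.975610, PV = 51.707317
  t = 2.0000: CF_t = 1053.000000, DF = 0.951814, PV = 1002.260559
Price P = sum_t PV_t = 1053.967876
Convexity numerator sum_t t*(t + 1/m) * CF_t / (1+y/m)^(m*t + 2):
  t = 1.0000: term = 98.431538
  t = 2.0000: term = 5723.796174
Convexity = (1/P) * sum = 5822.227711 / 1053.967876 = 5.524104


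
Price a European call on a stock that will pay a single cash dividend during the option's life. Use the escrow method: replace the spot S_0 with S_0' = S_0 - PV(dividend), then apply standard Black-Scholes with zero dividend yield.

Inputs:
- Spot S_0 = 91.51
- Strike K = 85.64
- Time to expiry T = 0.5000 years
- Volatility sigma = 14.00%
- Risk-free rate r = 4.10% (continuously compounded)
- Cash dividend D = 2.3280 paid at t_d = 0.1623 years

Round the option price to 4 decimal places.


Answer: Price = 6.6965

Derivation:
PV(D) = D * exp(-r * t_d) = 2.3280 * 0.99336779 = 2.31256022
S_0' = S_0 - PV(D) = 91.5100 - 2.31256022 = 89.19743978
d1 = (ln(S_0'/K) + (r + sigma^2/2)*T) / (sigma*sqrt(T)) = 0.66770955
d2 = d1 - sigma*sqrt(T) = 0.56871460
exp(-rT) = 0.97970870
N(d1) = 0.74784049; N(d2) = 0.71522508
C = S_0' * N(d1) - K * exp(-rT) * N(d2) = 89.19743978 * 0.74784049 - 85.6400 * 0.97970870 * 0.71522508 = 6.6965


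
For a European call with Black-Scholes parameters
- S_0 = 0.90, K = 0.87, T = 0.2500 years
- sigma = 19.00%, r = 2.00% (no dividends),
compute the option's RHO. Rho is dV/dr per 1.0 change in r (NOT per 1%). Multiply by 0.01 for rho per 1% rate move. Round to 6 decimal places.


Answer: Rho = 0.138791

Derivation:
d1 = 0.4569900176; d2 = 0.3619900176
phi(d1) = 0.3593859238; exp(-qT) = 1.0000000000; exp(-rT) = 0.9950124792
N(d2) = 0.6413202550
Rho = K*T*exp(-rT)*N(d2) = 0.8700 * 0.2500 * 0.9950124792 * 0.6413202550 = 0.138791


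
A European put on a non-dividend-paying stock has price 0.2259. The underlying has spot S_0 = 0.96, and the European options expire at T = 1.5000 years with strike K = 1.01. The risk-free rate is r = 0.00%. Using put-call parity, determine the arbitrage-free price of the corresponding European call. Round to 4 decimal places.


Answer: Call price = 0.1759

Derivation:
Put-call parity: C - P = S_0 * exp(-qT) - K * exp(-rT).
S_0 * exp(-qT) = 0.9600 * 1.00000000 = 0.96000000
K * exp(-rT) = 1.0100 * 1.00000000 = 1.01000000
C = P + S*exp(-qT) - K*exp(-rT)
C = 0.2259 + 0.96000000 - 1.01000000 = 0.1759


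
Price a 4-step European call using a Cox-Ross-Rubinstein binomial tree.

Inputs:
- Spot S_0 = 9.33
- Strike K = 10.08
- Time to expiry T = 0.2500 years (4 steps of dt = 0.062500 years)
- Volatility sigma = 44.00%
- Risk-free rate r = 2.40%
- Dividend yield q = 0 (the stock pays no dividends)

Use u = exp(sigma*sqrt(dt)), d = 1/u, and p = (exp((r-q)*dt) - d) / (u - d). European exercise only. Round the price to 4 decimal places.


dt = T/N = 0.062500
u = exp(sigma*sqrt(dt)) = 1.116278; d = 1/u = 0.895834
p = (exp((r-q)*dt) - d) / (u - d) = 0.479337
Discount per step: exp(-r*dt) = 0.998501
Stock lattice S(k, i) with i counting down-moves:
  k=0: S(0,0) = 9.3300
  k=1: S(1,0) = 10.4149; S(1,1) = 8.3581
  k=2: S(2,0) = 11.6259; S(2,1) = 9.3300; S(2,2) = 7.4875
  k=3: S(3,0) = 12.9777; S(3,1) = 10.4149; S(3,2) = 8.3581; S(3,3) = 6.7076
  k=4: S(4,0) = 14.4868; S(4,1) = 11.6259; S(4,2) = 9.3300; S(4,3) = 7.4875; S(4,4) = 6.0089
Terminal payoffs V(N, i) = max(S_T - K, 0):
  V(4,0) = 4.406758; V(4,1) = 1.545896; V(4,2) = 0.000000; V(4,3) = 0.000000; V(4,4) = 0.000000
Backward induction: V(k, i) = exp(-r*dt) * [p * V(k+1, i) + (1-p) * V(k+1, i+1)].
  V(3,0) = exp(-r*dt) * [p*4.406758 + (1-p)*1.545896] = 2.912841
  V(3,1) = exp(-r*dt) * [p*1.545896 + (1-p)*0.000000] = 0.739895
  V(3,2) = exp(-r*dt) * [p*0.000000 + (1-p)*0.000000] = 0.000000
  V(3,3) = exp(-r*dt) * [p*0.000000 + (1-p)*0.000000] = 0.000000
  V(2,0) = exp(-r*dt) * [p*2.912841 + (1-p)*0.739895] = 1.778799
  V(2,1) = exp(-r*dt) * [p*0.739895 + (1-p)*0.000000] = 0.354128
  V(2,2) = exp(-r*dt) * [p*0.000000 + (1-p)*0.000000] = 0.000000
  V(1,0) = exp(-r*dt) * [p*1.778799 + (1-p)*0.354128] = 1.035471
  V(1,1) = exp(-r*dt) * [p*0.354128 + (1-p)*0.000000] = 0.169492
  V(0,0) = exp(-r*dt) * [p*1.035471 + (1-p)*0.169492] = 0.583712

Answer: Price = V(0,0) = 0.5837


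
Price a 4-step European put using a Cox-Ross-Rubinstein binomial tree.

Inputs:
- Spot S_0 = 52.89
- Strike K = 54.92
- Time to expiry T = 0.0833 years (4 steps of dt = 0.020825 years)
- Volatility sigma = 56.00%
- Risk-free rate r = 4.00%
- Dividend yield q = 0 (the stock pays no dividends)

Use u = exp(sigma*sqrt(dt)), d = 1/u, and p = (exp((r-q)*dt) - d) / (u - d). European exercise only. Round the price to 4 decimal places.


Answer: Price = V(0,0) = 4.5455

Derivation:
dt = T/N = 0.020825
u = exp(sigma*sqrt(dt)) = 1.084168; d = 1/u = 0.922366
p = (exp((r-q)*dt) - d) / (u - d) = 0.484958
Discount per step: exp(-r*dt) = 0.999167
Stock lattice S(k, i) with i counting down-moves:
  k=0: S(0,0) = 52.8900
  k=1: S(1,0) = 57.3416; S(1,1) = 48.7840
  k=2: S(2,0) = 62.1680; S(2,1) = 52.8900; S(2,2) = 44.9967
  k=3: S(3,0) = 67.4005; S(3,1) = 57.3416; S(3,2) = 48.7840; S(3,3) = 41.5034
  k=4: S(4,0) = 73.0735; S(4,1) = 62.1680; S(4,2) = 52.8900; S(4,3) = 44.9967; S(4,4) = 38.2813
Terminal payoffs V(N, i) = max(K - S_T, 0):
  V(4,0) = 0.000000; V(4,1) = 0.000000; V(4,2) = 2.030000; V(4,3) = 9.923327; V(4,4) = 16.638651
Backward induction: V(k, i) = exp(-r*dt) * [p * V(k+1, i) + (1-p) * V(k+1, i+1)].
  V(3,0) = exp(-r*dt) * [p*0.000000 + (1-p)*0.000000] = 0.000000
  V(3,1) = exp(-r*dt) * [p*0.000000 + (1-p)*2.030000] = 1.044664
  V(3,2) = exp(-r*dt) * [p*2.030000 + (1-p)*9.923327] = 6.090318
  V(3,3) = exp(-r*dt) * [p*9.923327 + (1-p)*16.638651] = 13.370857
  V(2,0) = exp(-r*dt) * [p*0.000000 + (1-p)*1.044664] = 0.537598
  V(2,1) = exp(-r*dt) * [p*1.044664 + (1-p)*6.090318] = 3.640353
  V(2,2) = exp(-r*dt) * [p*6.090318 + (1-p)*13.370857] = 9.831907
  V(1,0) = exp(-r*dt) * [p*0.537598 + (1-p)*3.640353] = 2.133868
  V(1,1) = exp(-r*dt) * [p*3.640353 + (1-p)*9.831907] = 6.823576
  V(0,0) = exp(-r*dt) * [p*2.133868 + (1-p)*6.823576] = 4.545476
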